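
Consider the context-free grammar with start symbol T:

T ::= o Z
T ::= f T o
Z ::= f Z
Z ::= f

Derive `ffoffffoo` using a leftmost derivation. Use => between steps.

T => fTo => ffToo => ffoZoo => ffofZoo => ffoffZoo => ffofffZoo => ffoffffoo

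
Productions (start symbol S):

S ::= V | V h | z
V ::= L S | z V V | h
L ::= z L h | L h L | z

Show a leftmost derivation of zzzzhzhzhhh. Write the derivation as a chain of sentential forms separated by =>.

S => Vh => LSh => zSh => zVhh => zzVVhh => zzLSVhh => zzzLhSVhh => zzzLhLhSVhh => zzzzhLhSVhh => zzzzhzhSVhh => zzzzhzhzVhh => zzzzhzhzhhh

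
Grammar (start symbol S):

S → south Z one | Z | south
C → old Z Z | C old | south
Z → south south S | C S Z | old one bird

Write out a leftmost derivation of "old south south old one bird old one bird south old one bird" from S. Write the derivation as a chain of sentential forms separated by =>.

S => Z   [S → Z]
Z => C S Z   [Z → C S Z]
C S Z => old Z Z S Z   [C → old Z Z]
old Z Z S Z => old C S Z Z S Z   [Z → C S Z]
old C S Z Z S Z => old south S Z Z S Z   [C → south]
old south S Z Z S Z => old south south Z Z S Z   [S → south]
old south south Z Z S Z => old south south old one bird Z S Z   [Z → old one bird]
old south south old one bird Z S Z => old south south old one bird old one bird S Z   [Z → old one bird]
old south south old one bird old one bird S Z => old south south old one bird old one bird south Z   [S → south]
old south south old one bird old one bird south Z => old south south old one bird old one bird south old one bird   [Z → old one bird]

S => Z => C S Z => old Z Z S Z => old C S Z Z S Z => old south S Z Z S Z => old south south Z Z S Z => old south south old one bird Z S Z => old south south old one bird old one bird S Z => old south south old one bird old one bird south Z => old south south old one bird old one bird south old one bird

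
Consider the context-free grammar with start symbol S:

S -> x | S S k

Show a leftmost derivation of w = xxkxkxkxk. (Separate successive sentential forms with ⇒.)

S⇒SSk⇒SSkSk⇒SSkSkSk⇒SSkSkSkSk⇒xSkSkSkSk⇒xxkSkSkSk⇒xxkxkSkSk⇒xxkxkxkSk⇒xxkxkxkxk

S ⇒ SSk   [S -> S S k]
SSk ⇒ SSkSk   [S -> S S k]
SSkSk ⇒ SSkSkSk   [S -> S S k]
SSkSkSk ⇒ SSkSkSkSk   [S -> S S k]
SSkSkSkSk ⇒ xSkSkSkSk   [S -> x]
xSkSkSkSk ⇒ xxkSkSkSk   [S -> x]
xxkSkSkSk ⇒ xxkxkSkSk   [S -> x]
xxkxkSkSk ⇒ xxkxkxkSk   [S -> x]
xxkxkxkSk ⇒ xxkxkxkxk   [S -> x]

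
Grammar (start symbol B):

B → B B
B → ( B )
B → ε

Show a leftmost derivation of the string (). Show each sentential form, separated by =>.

B => BB   [B → B B]
BB => BBB   [B → B B]
BBB => (B)BB   [B → ( B )]
(B)BB => ()BB   [B → ε]
()BB => ()B   [B → ε]
()B => ()   [B → ε]

B=>BB=>BBB=>(B)BB=>()BB=>()B=>()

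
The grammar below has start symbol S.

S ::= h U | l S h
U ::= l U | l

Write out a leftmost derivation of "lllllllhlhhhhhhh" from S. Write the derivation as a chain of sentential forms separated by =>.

S => lSh => llShh => lllShhh => llllShhhh => lllllShhhhh => llllllShhhhhh => lllllllShhhhhhh => lllllllhUhhhhhhh => lllllllhlhhhhhhh

S => lSh   [S ::= l S h]
lSh => llShh   [S ::= l S h]
llShh => lllShhh   [S ::= l S h]
lllShhh => llllShhhh   [S ::= l S h]
llllShhhh => lllllShhhhh   [S ::= l S h]
lllllShhhhh => llllllShhhhhh   [S ::= l S h]
llllllShhhhhh => lllllllShhhhhhh   [S ::= l S h]
lllllllShhhhhhh => lllllllhUhhhhhhh   [S ::= h U]
lllllllhUhhhhhhh => lllllllhlhhhhhhh   [U ::= l]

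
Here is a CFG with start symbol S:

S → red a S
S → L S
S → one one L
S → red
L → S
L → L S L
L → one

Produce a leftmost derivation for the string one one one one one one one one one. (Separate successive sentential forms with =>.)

S => one one L => one one L S L => one one one S L => one one one one one L L => one one one one one one L => one one one one one one S => one one one one one one one one L => one one one one one one one one one

S => one one L   [S → one one L]
one one L => one one L S L   [L → L S L]
one one L S L => one one one S L   [L → one]
one one one S L => one one one one one L L   [S → one one L]
one one one one one L L => one one one one one one L   [L → one]
one one one one one one L => one one one one one one S   [L → S]
one one one one one one S => one one one one one one one one L   [S → one one L]
one one one one one one one one L => one one one one one one one one one   [L → one]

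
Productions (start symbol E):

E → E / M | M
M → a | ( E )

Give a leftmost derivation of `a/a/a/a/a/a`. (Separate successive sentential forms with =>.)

E=>E/M=>E/M/M=>E/M/M/M=>E/M/M/M/M=>E/M/M/M/M/M=>M/M/M/M/M/M=>a/M/M/M/M/M=>a/a/M/M/M/M=>a/a/a/M/M/M=>a/a/a/a/M/M=>a/a/a/a/a/M=>a/a/a/a/a/a

E => E/M   [E → E / M]
E/M => E/M/M   [E → E / M]
E/M/M => E/M/M/M   [E → E / M]
E/M/M/M => E/M/M/M/M   [E → E / M]
E/M/M/M/M => E/M/M/M/M/M   [E → E / M]
E/M/M/M/M/M => M/M/M/M/M/M   [E → M]
M/M/M/M/M/M => a/M/M/M/M/M   [M → a]
a/M/M/M/M/M => a/a/M/M/M/M   [M → a]
a/a/M/M/M/M => a/a/a/M/M/M   [M → a]
a/a/a/M/M/M => a/a/a/a/M/M   [M → a]
a/a/a/a/M/M => a/a/a/a/a/M   [M → a]
a/a/a/a/a/M => a/a/a/a/a/a   [M → a]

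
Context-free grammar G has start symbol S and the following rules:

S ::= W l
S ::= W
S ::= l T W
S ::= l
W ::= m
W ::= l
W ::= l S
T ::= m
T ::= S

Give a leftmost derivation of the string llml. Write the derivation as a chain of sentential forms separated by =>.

S => W => lS => llTW => llmW => llml

S => W   [S ::= W]
W => lS   [W ::= l S]
lS => llTW   [S ::= l T W]
llTW => llmW   [T ::= m]
llmW => llml   [W ::= l]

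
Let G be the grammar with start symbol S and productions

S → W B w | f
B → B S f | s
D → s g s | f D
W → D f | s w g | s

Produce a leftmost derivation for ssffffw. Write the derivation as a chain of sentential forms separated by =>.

S => WBw => sBw => sBSfw => sBSfSfw => ssSfSfw => ssffSfw => ssffffw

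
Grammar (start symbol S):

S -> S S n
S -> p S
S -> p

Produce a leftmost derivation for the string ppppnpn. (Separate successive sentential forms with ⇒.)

S ⇒ SSn   [S -> S S n]
SSn ⇒ pSSn   [S -> p S]
pSSn ⇒ ppSSn   [S -> p S]
ppSSn ⇒ ppSSnSn   [S -> S S n]
ppSSnSn ⇒ pppSnSn   [S -> p]
pppSnSn ⇒ ppppnSn   [S -> p]
ppppnSn ⇒ ppppnpn   [S -> p]

S ⇒ SSn ⇒ pSSn ⇒ ppSSn ⇒ ppSSnSn ⇒ pppSnSn ⇒ ppppnSn ⇒ ppppnpn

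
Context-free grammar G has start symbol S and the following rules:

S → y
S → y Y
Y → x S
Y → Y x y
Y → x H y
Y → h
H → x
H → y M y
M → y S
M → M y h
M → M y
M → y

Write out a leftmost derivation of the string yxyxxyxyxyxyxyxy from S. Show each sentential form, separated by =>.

S => yY => yYxy => yYxyxy => yYxyxyxy => yYxyxyxyxy => yxSxyxyxyxy => yxyYxyxyxyxy => yxyYxyxyxyxyxy => yxyxHyxyxyxyxyxy => yxyxxyxyxyxyxyxy

S => yY   [S → y Y]
yY => yYxy   [Y → Y x y]
yYxy => yYxyxy   [Y → Y x y]
yYxyxy => yYxyxyxy   [Y → Y x y]
yYxyxyxy => yYxyxyxyxy   [Y → Y x y]
yYxyxyxyxy => yxSxyxyxyxy   [Y → x S]
yxSxyxyxyxy => yxyYxyxyxyxy   [S → y Y]
yxyYxyxyxyxy => yxyYxyxyxyxyxy   [Y → Y x y]
yxyYxyxyxyxyxy => yxyxHyxyxyxyxyxy   [Y → x H y]
yxyxHyxyxyxyxyxy => yxyxxyxyxyxyxyxy   [H → x]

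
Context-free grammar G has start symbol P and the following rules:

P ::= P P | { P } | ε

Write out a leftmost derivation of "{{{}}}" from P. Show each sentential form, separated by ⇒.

P ⇒ {P} ⇒ {PP} ⇒ {{P}P} ⇒ {{PP}P} ⇒ {{PPP}P} ⇒ {{PPPP}P} ⇒ {{{P}PPP}P} ⇒ {{{}PPP}P} ⇒ {{{}PP}P} ⇒ {{{}P}P} ⇒ {{{}}P} ⇒ {{{}}}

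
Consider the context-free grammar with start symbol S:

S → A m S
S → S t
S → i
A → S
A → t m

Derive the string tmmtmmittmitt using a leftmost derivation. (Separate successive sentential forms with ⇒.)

S ⇒ St ⇒ AmSt ⇒ tmmSt ⇒ tmmStt ⇒ tmmAmStt ⇒ tmmSmStt ⇒ tmmStmStt ⇒ tmmAmStmStt ⇒ tmmtmmStmStt ⇒ tmmtmmSttmStt ⇒ tmmtmmittmStt ⇒ tmmtmmittmitt

S ⇒ St   [S → S t]
St ⇒ AmSt   [S → A m S]
AmSt ⇒ tmmSt   [A → t m]
tmmSt ⇒ tmmStt   [S → S t]
tmmStt ⇒ tmmAmStt   [S → A m S]
tmmAmStt ⇒ tmmSmStt   [A → S]
tmmSmStt ⇒ tmmStmStt   [S → S t]
tmmStmStt ⇒ tmmAmStmStt   [S → A m S]
tmmAmStmStt ⇒ tmmtmmStmStt   [A → t m]
tmmtmmStmStt ⇒ tmmtmmSttmStt   [S → S t]
tmmtmmSttmStt ⇒ tmmtmmittmStt   [S → i]
tmmtmmittmStt ⇒ tmmtmmittmitt   [S → i]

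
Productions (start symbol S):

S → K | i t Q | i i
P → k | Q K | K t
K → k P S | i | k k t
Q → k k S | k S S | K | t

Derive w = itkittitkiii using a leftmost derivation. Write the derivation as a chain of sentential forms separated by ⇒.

S ⇒ itQ ⇒ itkSS ⇒ itkitQS ⇒ itkittS ⇒ itkittitQ ⇒ itkittitkSS ⇒ itkittitkKS ⇒ itkittitkiS ⇒ itkittitkiii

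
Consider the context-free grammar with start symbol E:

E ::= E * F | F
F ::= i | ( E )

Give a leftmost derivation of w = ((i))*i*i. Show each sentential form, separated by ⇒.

E ⇒ E*F ⇒ E*F*F ⇒ F*F*F ⇒ (E)*F*F ⇒ (F)*F*F ⇒ ((E))*F*F ⇒ ((F))*F*F ⇒ ((i))*F*F ⇒ ((i))*i*F ⇒ ((i))*i*i

E ⇒ E*F   [E ::= E * F]
E*F ⇒ E*F*F   [E ::= E * F]
E*F*F ⇒ F*F*F   [E ::= F]
F*F*F ⇒ (E)*F*F   [F ::= ( E )]
(E)*F*F ⇒ (F)*F*F   [E ::= F]
(F)*F*F ⇒ ((E))*F*F   [F ::= ( E )]
((E))*F*F ⇒ ((F))*F*F   [E ::= F]
((F))*F*F ⇒ ((i))*F*F   [F ::= i]
((i))*F*F ⇒ ((i))*i*F   [F ::= i]
((i))*i*F ⇒ ((i))*i*i   [F ::= i]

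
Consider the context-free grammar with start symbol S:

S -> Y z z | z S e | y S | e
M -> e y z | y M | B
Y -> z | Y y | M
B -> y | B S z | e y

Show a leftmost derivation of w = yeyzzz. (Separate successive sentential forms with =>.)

S => Yzz   [S -> Y z z]
Yzz => Mzz   [Y -> M]
Mzz => yMzz   [M -> y M]
yMzz => yeyzzz   [M -> e y z]

S => Yzz => Mzz => yMzz => yeyzzz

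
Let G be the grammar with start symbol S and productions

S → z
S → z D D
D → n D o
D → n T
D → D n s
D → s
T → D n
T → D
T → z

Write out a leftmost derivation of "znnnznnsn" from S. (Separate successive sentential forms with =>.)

S => zDD   [S → z D D]
zDD => znTD   [D → n T]
znTD => znDnD   [T → D n]
znDnD => znnTnD   [D → n T]
znnTnD => znnDnD   [T → D]
znnDnD => znnnTnD   [D → n T]
znnnTnD => znnnznD   [T → z]
znnnznD => znnnznnT   [D → n T]
znnnznnT => znnnznnDn   [T → D n]
znnnznnDn => znnnznnsn   [D → s]

S=>zDD=>znTD=>znDnD=>znnTnD=>znnDnD=>znnnTnD=>znnnznD=>znnnznnT=>znnnznnDn=>znnnznnsn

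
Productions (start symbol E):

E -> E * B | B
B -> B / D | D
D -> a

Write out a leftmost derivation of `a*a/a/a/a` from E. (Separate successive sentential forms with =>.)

E=>E*B=>B*B=>D*B=>a*B=>a*B/D=>a*B/D/D=>a*B/D/D/D=>a*D/D/D/D=>a*a/D/D/D=>a*a/a/D/D=>a*a/a/a/D=>a*a/a/a/a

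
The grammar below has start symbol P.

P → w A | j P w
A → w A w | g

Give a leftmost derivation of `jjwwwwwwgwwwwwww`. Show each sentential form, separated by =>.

P => jPw   [P → j P w]
jPw => jjPww   [P → j P w]
jjPww => jjwAww   [P → w A]
jjwAww => jjwwAwww   [A → w A w]
jjwwAwww => jjwwwAwwww   [A → w A w]
jjwwwAwwww => jjwwwwAwwwww   [A → w A w]
jjwwwwAwwwww => jjwwwwwAwwwwww   [A → w A w]
jjwwwwwAwwwwww => jjwwwwwwAwwwwwww   [A → w A w]
jjwwwwwwAwwwwwww => jjwwwwwwgwwwwwww   [A → g]

P=>jPw=>jjPww=>jjwAww=>jjwwAwww=>jjwwwAwwww=>jjwwwwAwwwww=>jjwwwwwAwwwwww=>jjwwwwwwAwwwwwww=>jjwwwwwwgwwwwwww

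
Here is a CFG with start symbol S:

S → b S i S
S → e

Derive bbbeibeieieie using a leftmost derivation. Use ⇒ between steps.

S ⇒ bSiS ⇒ bbSiSiS ⇒ bbbSiSiSiS ⇒ bbbeiSiSiS ⇒ bbbeibSiSiSiS ⇒ bbbeibeiSiSiS ⇒ bbbeibeieiSiS ⇒ bbbeibeieieiS ⇒ bbbeibeieieie

S ⇒ bSiS   [S → b S i S]
bSiS ⇒ bbSiSiS   [S → b S i S]
bbSiSiS ⇒ bbbSiSiSiS   [S → b S i S]
bbbSiSiSiS ⇒ bbbeiSiSiS   [S → e]
bbbeiSiSiS ⇒ bbbeibSiSiSiS   [S → b S i S]
bbbeibSiSiSiS ⇒ bbbeibeiSiSiS   [S → e]
bbbeibeiSiSiS ⇒ bbbeibeieiSiS   [S → e]
bbbeibeieiSiS ⇒ bbbeibeieieiS   [S → e]
bbbeibeieieiS ⇒ bbbeibeieieie   [S → e]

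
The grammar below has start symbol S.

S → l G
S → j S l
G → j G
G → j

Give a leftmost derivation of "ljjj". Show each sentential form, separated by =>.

S => lG => ljG => ljjG => ljjj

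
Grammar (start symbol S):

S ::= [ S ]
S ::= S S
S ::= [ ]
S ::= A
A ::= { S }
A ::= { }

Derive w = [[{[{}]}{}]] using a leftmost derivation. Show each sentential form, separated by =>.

S => [S] => [[S]] => [[SS]] => [[AS]] => [[{S}S]] => [[{[S]}S]] => [[{[A]}S]] => [[{[{}]}S]] => [[{[{}]}A]] => [[{[{}]}{}]]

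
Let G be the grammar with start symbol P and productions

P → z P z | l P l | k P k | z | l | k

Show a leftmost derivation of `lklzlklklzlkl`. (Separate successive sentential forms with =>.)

P => lPl   [P → l P l]
lPl => lkPkl   [P → k P k]
lkPkl => lklPlkl   [P → l P l]
lklPlkl => lklzPzlkl   [P → z P z]
lklzPzlkl => lklzlPlzlkl   [P → l P l]
lklzlPlzlkl => lklzlkPklzlkl   [P → k P k]
lklzlkPklzlkl => lklzlklklzlkl   [P → l]

P => lPl => lkPkl => lklPlkl => lklzPzlkl => lklzlPlzlkl => lklzlkPklzlkl => lklzlklklzlkl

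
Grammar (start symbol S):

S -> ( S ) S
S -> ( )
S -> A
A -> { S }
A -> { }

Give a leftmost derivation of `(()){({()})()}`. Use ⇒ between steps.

S ⇒ (S)S ⇒ (())S ⇒ (())A ⇒ (()){S} ⇒ (()){(S)S} ⇒ (()){(A)S} ⇒ (()){({S})S} ⇒ (()){({()})S} ⇒ (()){({()})()}

S ⇒ (S)S   [S -> ( S ) S]
(S)S ⇒ (())S   [S -> ( )]
(())S ⇒ (())A   [S -> A]
(())A ⇒ (()){S}   [A -> { S }]
(()){S} ⇒ (()){(S)S}   [S -> ( S ) S]
(()){(S)S} ⇒ (()){(A)S}   [S -> A]
(()){(A)S} ⇒ (()){({S})S}   [A -> { S }]
(()){({S})S} ⇒ (()){({()})S}   [S -> ( )]
(()){({()})S} ⇒ (()){({()})()}   [S -> ( )]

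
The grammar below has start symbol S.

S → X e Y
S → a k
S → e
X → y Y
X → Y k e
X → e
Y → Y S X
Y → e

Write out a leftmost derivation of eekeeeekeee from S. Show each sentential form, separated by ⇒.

S⇒XeY⇒YkeeY⇒YSXkeeY⇒eSXkeeY⇒eXeYXkeeY⇒eYkeeYXkeeY⇒eekeeYXkeeY⇒eekeeeXkeeY⇒eekeeeekeeY⇒eekeeeekeee

S ⇒ XeY   [S → X e Y]
XeY ⇒ YkeeY   [X → Y k e]
YkeeY ⇒ YSXkeeY   [Y → Y S X]
YSXkeeY ⇒ eSXkeeY   [Y → e]
eSXkeeY ⇒ eXeYXkeeY   [S → X e Y]
eXeYXkeeY ⇒ eYkeeYXkeeY   [X → Y k e]
eYkeeYXkeeY ⇒ eekeeYXkeeY   [Y → e]
eekeeYXkeeY ⇒ eekeeeXkeeY   [Y → e]
eekeeeXkeeY ⇒ eekeeeekeeY   [X → e]
eekeeeekeeY ⇒ eekeeeekeee   [Y → e]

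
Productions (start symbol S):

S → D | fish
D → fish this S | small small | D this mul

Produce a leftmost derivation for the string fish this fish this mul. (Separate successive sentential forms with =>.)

S => D => D this mul => fish this S this mul => fish this fish this mul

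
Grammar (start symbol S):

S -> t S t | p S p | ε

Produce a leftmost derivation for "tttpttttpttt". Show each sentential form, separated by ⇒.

S ⇒ tSt ⇒ ttStt ⇒ tttSttt ⇒ tttpSpttt ⇒ tttptStpttt ⇒ tttpttSttpttt ⇒ tttpttttpttt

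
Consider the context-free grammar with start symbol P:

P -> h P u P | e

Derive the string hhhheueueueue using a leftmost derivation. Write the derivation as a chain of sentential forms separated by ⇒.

P⇒hPuP⇒hhPuPuP⇒hhhPuPuPuP⇒hhhhPuPuPuPuP⇒hhhheuPuPuPuP⇒hhhheueuPuPuP⇒hhhheueueuPuP⇒hhhheueueueuP⇒hhhheueueueue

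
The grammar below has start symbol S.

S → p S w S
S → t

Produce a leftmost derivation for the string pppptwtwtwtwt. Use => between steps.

S=>pSwS=>ppSwSwS=>pppSwSwSwS=>ppppSwSwSwSwS=>pppptwSwSwSwS=>pppptwtwSwSwS=>pppptwtwtwSwS=>pppptwtwtwtwS=>pppptwtwtwtwt

S => pSwS   [S → p S w S]
pSwS => ppSwSwS   [S → p S w S]
ppSwSwS => pppSwSwSwS   [S → p S w S]
pppSwSwSwS => ppppSwSwSwSwS   [S → p S w S]
ppppSwSwSwSwS => pppptwSwSwSwS   [S → t]
pppptwSwSwSwS => pppptwtwSwSwS   [S → t]
pppptwtwSwSwS => pppptwtwtwSwS   [S → t]
pppptwtwtwSwS => pppptwtwtwtwS   [S → t]
pppptwtwtwtwS => pppptwtwtwtwt   [S → t]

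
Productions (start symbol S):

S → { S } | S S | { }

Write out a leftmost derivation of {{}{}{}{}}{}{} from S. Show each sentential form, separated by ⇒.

S ⇒ SS ⇒ SSS ⇒ {S}SS ⇒ {SS}SS ⇒ {SSS}SS ⇒ {SSSS}SS ⇒ {{}SSS}SS ⇒ {{}{}SS}SS ⇒ {{}{}{}S}SS ⇒ {{}{}{}{}}SS ⇒ {{}{}{}{}}{}S ⇒ {{}{}{}{}}{}{}

S ⇒ SS   [S → S S]
SS ⇒ SSS   [S → S S]
SSS ⇒ {S}SS   [S → { S }]
{S}SS ⇒ {SS}SS   [S → S S]
{SS}SS ⇒ {SSS}SS   [S → S S]
{SSS}SS ⇒ {SSSS}SS   [S → S S]
{SSSS}SS ⇒ {{}SSS}SS   [S → { }]
{{}SSS}SS ⇒ {{}{}SS}SS   [S → { }]
{{}{}SS}SS ⇒ {{}{}{}S}SS   [S → { }]
{{}{}{}S}SS ⇒ {{}{}{}{}}SS   [S → { }]
{{}{}{}{}}SS ⇒ {{}{}{}{}}{}S   [S → { }]
{{}{}{}{}}{}S ⇒ {{}{}{}{}}{}{}   [S → { }]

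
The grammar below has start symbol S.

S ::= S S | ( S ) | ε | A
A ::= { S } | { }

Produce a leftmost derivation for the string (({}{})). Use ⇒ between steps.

S ⇒ (S) ⇒ ((S)) ⇒ ((SS)) ⇒ ((AS)) ⇒ (({S}S)) ⇒ (({}S)) ⇒ (({}A)) ⇒ (({}{}))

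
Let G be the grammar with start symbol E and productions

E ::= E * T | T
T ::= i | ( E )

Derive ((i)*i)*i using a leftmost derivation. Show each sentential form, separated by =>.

E => E*T => T*T => (E)*T => (E*T)*T => (T*T)*T => ((E)*T)*T => ((T)*T)*T => ((i)*T)*T => ((i)*i)*T => ((i)*i)*i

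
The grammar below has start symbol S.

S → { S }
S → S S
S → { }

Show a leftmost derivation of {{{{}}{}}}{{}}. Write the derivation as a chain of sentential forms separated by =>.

S=>SS=>{S}S=>{{S}}S=>{{SS}}S=>{{{S}S}}S=>{{{{}}S}}S=>{{{{}}{}}}S=>{{{{}}{}}}{S}=>{{{{}}{}}}{{}}

S => SS   [S → S S]
SS => {S}S   [S → { S }]
{S}S => {{S}}S   [S → { S }]
{{S}}S => {{SS}}S   [S → S S]
{{SS}}S => {{{S}S}}S   [S → { S }]
{{{S}S}}S => {{{{}}S}}S   [S → { }]
{{{{}}S}}S => {{{{}}{}}}S   [S → { }]
{{{{}}{}}}S => {{{{}}{}}}{S}   [S → { S }]
{{{{}}{}}}{S} => {{{{}}{}}}{{}}   [S → { }]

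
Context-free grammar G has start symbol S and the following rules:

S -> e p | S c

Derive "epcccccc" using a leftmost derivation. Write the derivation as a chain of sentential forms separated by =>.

S => Sc => Scc => Sccc => Scccc => Sccccc => Scccccc => epcccccc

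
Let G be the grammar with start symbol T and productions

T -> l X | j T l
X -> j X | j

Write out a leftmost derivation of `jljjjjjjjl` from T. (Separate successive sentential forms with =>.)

T => jTl => jlXl => jljXl => jljjXl => jljjjXl => jljjjjXl => jljjjjjXl => jljjjjjjXl => jljjjjjjjl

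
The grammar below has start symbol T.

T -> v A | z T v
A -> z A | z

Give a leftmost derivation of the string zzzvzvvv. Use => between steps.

T => zTv => zzTvv => zzzTvvv => zzzvAvvv => zzzvzvvv

T => zTv   [T -> z T v]
zTv => zzTvv   [T -> z T v]
zzTvv => zzzTvvv   [T -> z T v]
zzzTvvv => zzzvAvvv   [T -> v A]
zzzvAvvv => zzzvzvvv   [A -> z]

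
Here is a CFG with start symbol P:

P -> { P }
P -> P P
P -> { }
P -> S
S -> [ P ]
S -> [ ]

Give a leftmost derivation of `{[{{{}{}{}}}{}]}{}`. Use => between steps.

P => PP => {P}P => {S}P => {[P]}P => {[PP]}P => {[{P}P]}P => {[{{P}}P]}P => {[{{PP}}P]}P => {[{{PPP}}P]}P => {[{{{}PP}}P]}P => {[{{{}{}P}}P]}P => {[{{{}{}{}}}P]}P => {[{{{}{}{}}}{}]}P => {[{{{}{}{}}}{}]}{}

P => PP   [P -> P P]
PP => {P}P   [P -> { P }]
{P}P => {S}P   [P -> S]
{S}P => {[P]}P   [S -> [ P ]]
{[P]}P => {[PP]}P   [P -> P P]
{[PP]}P => {[{P}P]}P   [P -> { P }]
{[{P}P]}P => {[{{P}}P]}P   [P -> { P }]
{[{{P}}P]}P => {[{{PP}}P]}P   [P -> P P]
{[{{PP}}P]}P => {[{{PPP}}P]}P   [P -> P P]
{[{{PPP}}P]}P => {[{{{}PP}}P]}P   [P -> { }]
{[{{{}PP}}P]}P => {[{{{}{}P}}P]}P   [P -> { }]
{[{{{}{}P}}P]}P => {[{{{}{}{}}}P]}P   [P -> { }]
{[{{{}{}{}}}P]}P => {[{{{}{}{}}}{}]}P   [P -> { }]
{[{{{}{}{}}}{}]}P => {[{{{}{}{}}}{}]}{}   [P -> { }]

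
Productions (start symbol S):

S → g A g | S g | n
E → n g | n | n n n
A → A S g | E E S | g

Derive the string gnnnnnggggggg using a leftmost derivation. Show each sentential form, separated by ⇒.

S ⇒ Sg   [S → S g]
Sg ⇒ Sgg   [S → S g]
Sgg ⇒ gAggg   [S → g A g]
gAggg ⇒ gASgggg   [A → A S g]
gASgggg ⇒ gEESSgggg   [A → E E S]
gEESSgggg ⇒ gnESSgggg   [E → n]
gnESSgggg ⇒ gnnnnSSgggg   [E → n n n]
gnnnnSSgggg ⇒ gnnnnnSgggg   [S → n]
gnnnnnSgggg ⇒ gnnnnngAggggg   [S → g A g]
gnnnnngAggggg ⇒ gnnnnnggggggg   [A → g]

S⇒Sg⇒Sgg⇒gAggg⇒gASgggg⇒gEESSgggg⇒gnESSgggg⇒gnnnnSSgggg⇒gnnnnnSgggg⇒gnnnnngAggggg⇒gnnnnnggggggg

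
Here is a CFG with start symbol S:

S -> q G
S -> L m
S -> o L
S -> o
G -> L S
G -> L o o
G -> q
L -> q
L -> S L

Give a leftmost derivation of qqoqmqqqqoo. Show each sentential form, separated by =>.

S=>qG=>qLoo=>qSLoo=>qqGLoo=>qqLSLoo=>qqSLSLoo=>qqoLSLoo=>qqoSLSLoo=>qqoLmLSLoo=>qqoqmLSLoo=>qqoqmqSLoo=>qqoqmqqGLoo=>qqoqmqqqLoo=>qqoqmqqqqoo

S => qG   [S -> q G]
qG => qLoo   [G -> L o o]
qLoo => qSLoo   [L -> S L]
qSLoo => qqGLoo   [S -> q G]
qqGLoo => qqLSLoo   [G -> L S]
qqLSLoo => qqSLSLoo   [L -> S L]
qqSLSLoo => qqoLSLoo   [S -> o]
qqoLSLoo => qqoSLSLoo   [L -> S L]
qqoSLSLoo => qqoLmLSLoo   [S -> L m]
qqoLmLSLoo => qqoqmLSLoo   [L -> q]
qqoqmLSLoo => qqoqmqSLoo   [L -> q]
qqoqmqSLoo => qqoqmqqGLoo   [S -> q G]
qqoqmqqGLoo => qqoqmqqqLoo   [G -> q]
qqoqmqqqLoo => qqoqmqqqqoo   [L -> q]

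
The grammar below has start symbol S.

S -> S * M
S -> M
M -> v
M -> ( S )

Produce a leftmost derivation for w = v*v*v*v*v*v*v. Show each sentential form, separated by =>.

S => S*M   [S -> S * M]
S*M => S*M*M   [S -> S * M]
S*M*M => S*M*M*M   [S -> S * M]
S*M*M*M => S*M*M*M*M   [S -> S * M]
S*M*M*M*M => S*M*M*M*M*M   [S -> S * M]
S*M*M*M*M*M => S*M*M*M*M*M*M   [S -> S * M]
S*M*M*M*M*M*M => M*M*M*M*M*M*M   [S -> M]
M*M*M*M*M*M*M => v*M*M*M*M*M*M   [M -> v]
v*M*M*M*M*M*M => v*v*M*M*M*M*M   [M -> v]
v*v*M*M*M*M*M => v*v*v*M*M*M*M   [M -> v]
v*v*v*M*M*M*M => v*v*v*v*M*M*M   [M -> v]
v*v*v*v*M*M*M => v*v*v*v*v*M*M   [M -> v]
v*v*v*v*v*M*M => v*v*v*v*v*v*M   [M -> v]
v*v*v*v*v*v*M => v*v*v*v*v*v*v   [M -> v]

S => S*M => S*M*M => S*M*M*M => S*M*M*M*M => S*M*M*M*M*M => S*M*M*M*M*M*M => M*M*M*M*M*M*M => v*M*M*M*M*M*M => v*v*M*M*M*M*M => v*v*v*M*M*M*M => v*v*v*v*M*M*M => v*v*v*v*v*M*M => v*v*v*v*v*v*M => v*v*v*v*v*v*v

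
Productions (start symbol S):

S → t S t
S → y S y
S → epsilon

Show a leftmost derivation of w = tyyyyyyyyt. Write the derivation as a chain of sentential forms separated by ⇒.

S ⇒ tSt   [S → t S t]
tSt ⇒ tySyt   [S → y S y]
tySyt ⇒ tyySyyt   [S → y S y]
tyySyyt ⇒ tyyySyyyt   [S → y S y]
tyyySyyyt ⇒ tyyyySyyyyt   [S → y S y]
tyyyySyyyyt ⇒ tyyyyyyyyt   [S → epsilon]

S ⇒ tSt ⇒ tySyt ⇒ tyySyyt ⇒ tyyySyyyt ⇒ tyyyySyyyyt ⇒ tyyyyyyyyt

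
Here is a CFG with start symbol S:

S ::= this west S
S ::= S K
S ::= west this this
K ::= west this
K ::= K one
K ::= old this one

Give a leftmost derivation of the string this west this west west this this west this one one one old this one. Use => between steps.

S => S K => S K K => this west S K K => this west this west S K K => this west this west west this this K K => this west this west west this this K one K => this west this west west this this K one one K => this west this west west this this K one one one K => this west this west west this this west this one one one K => this west this west west this this west this one one one old this one

S => S K   [S ::= S K]
S K => S K K   [S ::= S K]
S K K => this west S K K   [S ::= this west S]
this west S K K => this west this west S K K   [S ::= this west S]
this west this west S K K => this west this west west this this K K   [S ::= west this this]
this west this west west this this K K => this west this west west this this K one K   [K ::= K one]
this west this west west this this K one K => this west this west west this this K one one K   [K ::= K one]
this west this west west this this K one one K => this west this west west this this K one one one K   [K ::= K one]
this west this west west this this K one one one K => this west this west west this this west this one one one K   [K ::= west this]
this west this west west this this west this one one one K => this west this west west this this west this one one one old this one   [K ::= old this one]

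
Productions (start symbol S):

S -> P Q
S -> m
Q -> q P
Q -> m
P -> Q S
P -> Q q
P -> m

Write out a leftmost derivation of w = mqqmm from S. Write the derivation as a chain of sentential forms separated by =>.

S => PQ => QqQ => mqQ => mqqP => mqqQS => mqqmS => mqqmm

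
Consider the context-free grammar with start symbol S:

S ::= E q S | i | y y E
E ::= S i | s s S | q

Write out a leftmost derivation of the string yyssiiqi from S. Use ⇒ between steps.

S ⇒ EqS ⇒ SiqS ⇒ yyEiqS ⇒ yyssSiqS ⇒ yyssiiqS ⇒ yyssiiqi

S ⇒ EqS   [S ::= E q S]
EqS ⇒ SiqS   [E ::= S i]
SiqS ⇒ yyEiqS   [S ::= y y E]
yyEiqS ⇒ yyssSiqS   [E ::= s s S]
yyssSiqS ⇒ yyssiiqS   [S ::= i]
yyssiiqS ⇒ yyssiiqi   [S ::= i]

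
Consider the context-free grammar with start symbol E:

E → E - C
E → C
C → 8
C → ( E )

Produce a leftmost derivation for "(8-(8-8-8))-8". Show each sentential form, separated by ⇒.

E⇒E-C⇒C-C⇒(E)-C⇒(E-C)-C⇒(C-C)-C⇒(8-C)-C⇒(8-(E))-C⇒(8-(E-C))-C⇒(8-(E-C-C))-C⇒(8-(C-C-C))-C⇒(8-(8-C-C))-C⇒(8-(8-8-C))-C⇒(8-(8-8-8))-C⇒(8-(8-8-8))-8

E ⇒ E-C   [E → E - C]
E-C ⇒ C-C   [E → C]
C-C ⇒ (E)-C   [C → ( E )]
(E)-C ⇒ (E-C)-C   [E → E - C]
(E-C)-C ⇒ (C-C)-C   [E → C]
(C-C)-C ⇒ (8-C)-C   [C → 8]
(8-C)-C ⇒ (8-(E))-C   [C → ( E )]
(8-(E))-C ⇒ (8-(E-C))-C   [E → E - C]
(8-(E-C))-C ⇒ (8-(E-C-C))-C   [E → E - C]
(8-(E-C-C))-C ⇒ (8-(C-C-C))-C   [E → C]
(8-(C-C-C))-C ⇒ (8-(8-C-C))-C   [C → 8]
(8-(8-C-C))-C ⇒ (8-(8-8-C))-C   [C → 8]
(8-(8-8-C))-C ⇒ (8-(8-8-8))-C   [C → 8]
(8-(8-8-8))-C ⇒ (8-(8-8-8))-8   [C → 8]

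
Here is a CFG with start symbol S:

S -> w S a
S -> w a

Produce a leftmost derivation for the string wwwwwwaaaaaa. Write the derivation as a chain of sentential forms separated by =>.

S=>wSa=>wwSaa=>wwwSaaa=>wwwwSaaaa=>wwwwwSaaaaa=>wwwwwwaaaaaa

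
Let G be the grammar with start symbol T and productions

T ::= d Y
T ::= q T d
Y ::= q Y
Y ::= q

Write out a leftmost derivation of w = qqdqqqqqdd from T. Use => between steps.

T => qTd => qqTdd => qqdYdd => qqdqYdd => qqdqqYdd => qqdqqqYdd => qqdqqqqYdd => qqdqqqqqdd

T => qTd   [T ::= q T d]
qTd => qqTdd   [T ::= q T d]
qqTdd => qqdYdd   [T ::= d Y]
qqdYdd => qqdqYdd   [Y ::= q Y]
qqdqYdd => qqdqqYdd   [Y ::= q Y]
qqdqqYdd => qqdqqqYdd   [Y ::= q Y]
qqdqqqYdd => qqdqqqqYdd   [Y ::= q Y]
qqdqqqqYdd => qqdqqqqqdd   [Y ::= q]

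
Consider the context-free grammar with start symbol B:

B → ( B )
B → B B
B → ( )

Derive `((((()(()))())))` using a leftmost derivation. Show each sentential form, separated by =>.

B => (B) => ((B)) => (((B))) => (((BB))) => ((((B)B))) => ((((BB)B))) => ((((()B)B))) => ((((()(B))B))) => ((((()(()))B))) => ((((()(()))())))

B => (B)   [B → ( B )]
(B) => ((B))   [B → ( B )]
((B)) => (((B)))   [B → ( B )]
(((B))) => (((BB)))   [B → B B]
(((BB))) => ((((B)B)))   [B → ( B )]
((((B)B))) => ((((BB)B)))   [B → B B]
((((BB)B))) => ((((()B)B)))   [B → ( )]
((((()B)B))) => ((((()(B))B)))   [B → ( B )]
((((()(B))B))) => ((((()(()))B)))   [B → ( )]
((((()(()))B))) => ((((()(()))())))   [B → ( )]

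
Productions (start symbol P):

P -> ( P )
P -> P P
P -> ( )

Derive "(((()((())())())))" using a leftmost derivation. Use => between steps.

P => (P) => ((P)) => (((P))) => (((PP))) => (((()P))) => (((()PP))) => (((()(P)P))) => (((()(PP)P))) => (((()((P)P)P))) => (((()((())P)P))) => (((()((())())P))) => (((()((())())())))

P => (P)   [P -> ( P )]
(P) => ((P))   [P -> ( P )]
((P)) => (((P)))   [P -> ( P )]
(((P))) => (((PP)))   [P -> P P]
(((PP))) => (((()P)))   [P -> ( )]
(((()P))) => (((()PP)))   [P -> P P]
(((()PP))) => (((()(P)P)))   [P -> ( P )]
(((()(P)P))) => (((()(PP)P)))   [P -> P P]
(((()(PP)P))) => (((()((P)P)P)))   [P -> ( P )]
(((()((P)P)P))) => (((()((())P)P)))   [P -> ( )]
(((()((())P)P))) => (((()((())())P)))   [P -> ( )]
(((()((())())P))) => (((()((())())())))   [P -> ( )]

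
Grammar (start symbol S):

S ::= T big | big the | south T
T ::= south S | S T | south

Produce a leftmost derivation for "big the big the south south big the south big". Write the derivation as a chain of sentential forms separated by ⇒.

S ⇒ T big ⇒ S T big ⇒ big the T big ⇒ big the S T big ⇒ big the big the T big ⇒ big the big the S T big ⇒ big the big the south T T big ⇒ big the big the south south S T big ⇒ big the big the south south big the T big ⇒ big the big the south south big the south big

S ⇒ T big   [S ::= T big]
T big ⇒ S T big   [T ::= S T]
S T big ⇒ big the T big   [S ::= big the]
big the T big ⇒ big the S T big   [T ::= S T]
big the S T big ⇒ big the big the T big   [S ::= big the]
big the big the T big ⇒ big the big the S T big   [T ::= S T]
big the big the S T big ⇒ big the big the south T T big   [S ::= south T]
big the big the south T T big ⇒ big the big the south south S T big   [T ::= south S]
big the big the south south S T big ⇒ big the big the south south big the T big   [S ::= big the]
big the big the south south big the T big ⇒ big the big the south south big the south big   [T ::= south]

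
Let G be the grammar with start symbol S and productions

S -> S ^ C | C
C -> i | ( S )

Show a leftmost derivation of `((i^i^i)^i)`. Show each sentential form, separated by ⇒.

S ⇒ C ⇒ (S) ⇒ (S^C) ⇒ (C^C) ⇒ ((S)^C) ⇒ ((S^C)^C) ⇒ ((S^C^C)^C) ⇒ ((C^C^C)^C) ⇒ ((i^C^C)^C) ⇒ ((i^i^C)^C) ⇒ ((i^i^i)^C) ⇒ ((i^i^i)^i)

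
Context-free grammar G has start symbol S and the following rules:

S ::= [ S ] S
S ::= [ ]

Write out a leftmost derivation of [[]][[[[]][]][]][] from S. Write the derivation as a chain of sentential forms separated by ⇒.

S ⇒ [S]S ⇒ [[]]S ⇒ [[]][S]S ⇒ [[]][[S]S]S ⇒ [[]][[[S]S]S]S ⇒ [[]][[[[]]S]S]S ⇒ [[]][[[[]][]]S]S ⇒ [[]][[[[]][]][]]S ⇒ [[]][[[[]][]][]][]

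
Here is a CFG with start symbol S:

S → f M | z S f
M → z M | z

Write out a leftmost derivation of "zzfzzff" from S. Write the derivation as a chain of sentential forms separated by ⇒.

S ⇒ zSf   [S → z S f]
zSf ⇒ zzSff   [S → z S f]
zzSff ⇒ zzfMff   [S → f M]
zzfMff ⇒ zzfzMff   [M → z M]
zzfzMff ⇒ zzfzzff   [M → z]

S ⇒ zSf ⇒ zzSff ⇒ zzfMff ⇒ zzfzMff ⇒ zzfzzff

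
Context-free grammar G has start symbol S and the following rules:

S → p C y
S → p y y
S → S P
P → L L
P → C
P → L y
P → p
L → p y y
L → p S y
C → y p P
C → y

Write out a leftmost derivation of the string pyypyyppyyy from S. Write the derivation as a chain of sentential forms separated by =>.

S => SP   [S → S P]
SP => pCyP   [S → p C y]
pCyP => pyyP   [C → y]
pyyP => pyyLL   [P → L L]
pyyLL => pyypyyL   [L → p y y]
pyypyyL => pyypyypSy   [L → p S y]
pyypyypSy => pyypyyppCyy   [S → p C y]
pyypyyppCyy => pyypyyppyyy   [C → y]

S=>SP=>pCyP=>pyyP=>pyyLL=>pyypyyL=>pyypyypSy=>pyypyyppCyy=>pyypyyppyyy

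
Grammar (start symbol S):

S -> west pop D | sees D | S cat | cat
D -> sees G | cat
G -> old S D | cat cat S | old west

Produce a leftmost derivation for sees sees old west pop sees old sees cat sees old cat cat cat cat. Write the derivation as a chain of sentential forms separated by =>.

S => S cat   [S -> S cat]
S cat => sees D cat   [S -> sees D]
sees D cat => sees sees G cat   [D -> sees G]
sees sees G cat => sees sees old S D cat   [G -> old S D]
sees sees old S D cat => sees sees old west pop D D cat   [S -> west pop D]
sees sees old west pop D D cat => sees sees old west pop sees G D cat   [D -> sees G]
sees sees old west pop sees G D cat => sees sees old west pop sees old S D D cat   [G -> old S D]
sees sees old west pop sees old S D D cat => sees sees old west pop sees old sees D D D cat   [S -> sees D]
sees sees old west pop sees old sees D D D cat => sees sees old west pop sees old sees cat D D cat   [D -> cat]
sees sees old west pop sees old sees cat D D cat => sees sees old west pop sees old sees cat sees G D cat   [D -> sees G]
sees sees old west pop sees old sees cat sees G D cat => sees sees old west pop sees old sees cat sees old S D D cat   [G -> old S D]
sees sees old west pop sees old sees cat sees old S D D cat => sees sees old west pop sees old sees cat sees old cat D D cat   [S -> cat]
sees sees old west pop sees old sees cat sees old cat D D cat => sees sees old west pop sees old sees cat sees old cat cat D cat   [D -> cat]
sees sees old west pop sees old sees cat sees old cat cat D cat => sees sees old west pop sees old sees cat sees old cat cat cat cat   [D -> cat]

S => S cat => sees D cat => sees sees G cat => sees sees old S D cat => sees sees old west pop D D cat => sees sees old west pop sees G D cat => sees sees old west pop sees old S D D cat => sees sees old west pop sees old sees D D D cat => sees sees old west pop sees old sees cat D D cat => sees sees old west pop sees old sees cat sees G D cat => sees sees old west pop sees old sees cat sees old S D D cat => sees sees old west pop sees old sees cat sees old cat D D cat => sees sees old west pop sees old sees cat sees old cat cat D cat => sees sees old west pop sees old sees cat sees old cat cat cat cat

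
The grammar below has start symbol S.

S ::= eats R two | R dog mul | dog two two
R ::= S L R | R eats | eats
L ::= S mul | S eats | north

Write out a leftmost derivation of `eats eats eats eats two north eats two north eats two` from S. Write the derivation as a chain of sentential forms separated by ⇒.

S ⇒ eats R two ⇒ eats S L R two ⇒ eats eats R two L R two ⇒ eats eats S L R two L R two ⇒ eats eats eats R two L R two L R two ⇒ eats eats eats eats two L R two L R two ⇒ eats eats eats eats two north R two L R two ⇒ eats eats eats eats two north eats two L R two ⇒ eats eats eats eats two north eats two north R two ⇒ eats eats eats eats two north eats two north eats two

S ⇒ eats R two   [S ::= eats R two]
eats R two ⇒ eats S L R two   [R ::= S L R]
eats S L R two ⇒ eats eats R two L R two   [S ::= eats R two]
eats eats R two L R two ⇒ eats eats S L R two L R two   [R ::= S L R]
eats eats S L R two L R two ⇒ eats eats eats R two L R two L R two   [S ::= eats R two]
eats eats eats R two L R two L R two ⇒ eats eats eats eats two L R two L R two   [R ::= eats]
eats eats eats eats two L R two L R two ⇒ eats eats eats eats two north R two L R two   [L ::= north]
eats eats eats eats two north R two L R two ⇒ eats eats eats eats two north eats two L R two   [R ::= eats]
eats eats eats eats two north eats two L R two ⇒ eats eats eats eats two north eats two north R two   [L ::= north]
eats eats eats eats two north eats two north R two ⇒ eats eats eats eats two north eats two north eats two   [R ::= eats]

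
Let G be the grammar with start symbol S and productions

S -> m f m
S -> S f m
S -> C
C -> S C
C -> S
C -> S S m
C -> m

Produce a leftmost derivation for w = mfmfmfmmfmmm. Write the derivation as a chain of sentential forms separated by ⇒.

S ⇒ C   [S -> C]
C ⇒ SC   [C -> S C]
SC ⇒ CC   [S -> C]
CC ⇒ SSmC   [C -> S S m]
SSmC ⇒ SfmSmC   [S -> S f m]
SfmSmC ⇒ SfmfmSmC   [S -> S f m]
SfmfmSmC ⇒ mfmfmfmSmC   [S -> m f m]
mfmfmfmSmC ⇒ mfmfmfmmfmmC   [S -> m f m]
mfmfmfmmfmmC ⇒ mfmfmfmmfmmm   [C -> m]

S ⇒ C ⇒ SC ⇒ CC ⇒ SSmC ⇒ SfmSmC ⇒ SfmfmSmC ⇒ mfmfmfmSmC ⇒ mfmfmfmmfmmC ⇒ mfmfmfmmfmmm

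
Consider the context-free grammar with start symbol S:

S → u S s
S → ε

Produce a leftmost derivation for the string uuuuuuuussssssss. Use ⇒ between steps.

S ⇒ uSs   [S → u S s]
uSs ⇒ uuSss   [S → u S s]
uuSss ⇒ uuuSsss   [S → u S s]
uuuSsss ⇒ uuuuSssss   [S → u S s]
uuuuSssss ⇒ uuuuuSsssss   [S → u S s]
uuuuuSsssss ⇒ uuuuuuSssssss   [S → u S s]
uuuuuuSssssss ⇒ uuuuuuuSsssssss   [S → u S s]
uuuuuuuSsssssss ⇒ uuuuuuuuSssssssss   [S → u S s]
uuuuuuuuSssssssss ⇒ uuuuuuuussssssss   [S → ε]

S ⇒ uSs ⇒ uuSss ⇒ uuuSsss ⇒ uuuuSssss ⇒ uuuuuSsssss ⇒ uuuuuuSssssss ⇒ uuuuuuuSsssssss ⇒ uuuuuuuuSssssssss ⇒ uuuuuuuussssssss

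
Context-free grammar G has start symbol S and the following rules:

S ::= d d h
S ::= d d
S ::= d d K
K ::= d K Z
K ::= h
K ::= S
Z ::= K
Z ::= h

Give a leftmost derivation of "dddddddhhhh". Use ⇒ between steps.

S ⇒ ddK ⇒ dddKZ ⇒ ddddKZZ ⇒ ddddSZZ ⇒ ddddddKZZ ⇒ dddddddKZZZ ⇒ dddddddhZZZ ⇒ dddddddhhZZ ⇒ dddddddhhhZ ⇒ dddddddhhhh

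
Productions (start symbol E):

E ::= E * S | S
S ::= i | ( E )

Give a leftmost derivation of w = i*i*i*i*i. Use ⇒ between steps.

E ⇒ E*S   [E ::= E * S]
E*S ⇒ E*S*S   [E ::= E * S]
E*S*S ⇒ E*S*S*S   [E ::= E * S]
E*S*S*S ⇒ E*S*S*S*S   [E ::= E * S]
E*S*S*S*S ⇒ S*S*S*S*S   [E ::= S]
S*S*S*S*S ⇒ i*S*S*S*S   [S ::= i]
i*S*S*S*S ⇒ i*i*S*S*S   [S ::= i]
i*i*S*S*S ⇒ i*i*i*S*S   [S ::= i]
i*i*i*S*S ⇒ i*i*i*i*S   [S ::= i]
i*i*i*i*S ⇒ i*i*i*i*i   [S ::= i]

E ⇒ E*S ⇒ E*S*S ⇒ E*S*S*S ⇒ E*S*S*S*S ⇒ S*S*S*S*S ⇒ i*S*S*S*S ⇒ i*i*S*S*S ⇒ i*i*i*S*S ⇒ i*i*i*i*S ⇒ i*i*i*i*i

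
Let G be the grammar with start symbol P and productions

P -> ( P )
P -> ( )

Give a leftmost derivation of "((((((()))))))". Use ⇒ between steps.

P⇒(P)⇒((P))⇒(((P)))⇒((((P))))⇒(((((P)))))⇒((((((P))))))⇒((((((()))))))

P ⇒ (P)   [P -> ( P )]
(P) ⇒ ((P))   [P -> ( P )]
((P)) ⇒ (((P)))   [P -> ( P )]
(((P))) ⇒ ((((P))))   [P -> ( P )]
((((P)))) ⇒ (((((P)))))   [P -> ( P )]
(((((P))))) ⇒ ((((((P))))))   [P -> ( P )]
((((((P)))))) ⇒ ((((((()))))))   [P -> ( )]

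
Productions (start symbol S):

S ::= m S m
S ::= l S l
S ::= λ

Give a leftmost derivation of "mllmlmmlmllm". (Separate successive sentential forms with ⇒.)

S ⇒ mSm ⇒ mlSlm ⇒ mllSllm ⇒ mllmSmllm ⇒ mllmlSlmllm ⇒ mllmlmSmlmllm ⇒ mllmlmmlmllm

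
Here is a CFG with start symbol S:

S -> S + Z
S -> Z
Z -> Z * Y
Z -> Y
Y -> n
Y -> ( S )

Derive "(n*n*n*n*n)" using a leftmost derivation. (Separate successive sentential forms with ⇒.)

S ⇒ Z ⇒ Y ⇒ (S) ⇒ (Z) ⇒ (Z*Y) ⇒ (Z*Y*Y) ⇒ (Z*Y*Y*Y) ⇒ (Z*Y*Y*Y*Y) ⇒ (Y*Y*Y*Y*Y) ⇒ (n*Y*Y*Y*Y) ⇒ (n*n*Y*Y*Y) ⇒ (n*n*n*Y*Y) ⇒ (n*n*n*n*Y) ⇒ (n*n*n*n*n)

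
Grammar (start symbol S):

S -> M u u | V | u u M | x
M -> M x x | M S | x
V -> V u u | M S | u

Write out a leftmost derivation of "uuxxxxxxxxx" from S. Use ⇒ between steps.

S⇒uuM⇒uuMS⇒uuMxxS⇒uuMSxxS⇒uuMSSxxS⇒uuMSSSxxS⇒uuMxxSSSxxS⇒uuxxxSSSxxS⇒uuxxxxSSxxS⇒uuxxxxxSxxS⇒uuxxxxxxxxS⇒uuxxxxxxxxx

S ⇒ uuM   [S -> u u M]
uuM ⇒ uuMS   [M -> M S]
uuMS ⇒ uuMxxS   [M -> M x x]
uuMxxS ⇒ uuMSxxS   [M -> M S]
uuMSxxS ⇒ uuMSSxxS   [M -> M S]
uuMSSxxS ⇒ uuMSSSxxS   [M -> M S]
uuMSSSxxS ⇒ uuMxxSSSxxS   [M -> M x x]
uuMxxSSSxxS ⇒ uuxxxSSSxxS   [M -> x]
uuxxxSSSxxS ⇒ uuxxxxSSxxS   [S -> x]
uuxxxxSSxxS ⇒ uuxxxxxSxxS   [S -> x]
uuxxxxxSxxS ⇒ uuxxxxxxxxS   [S -> x]
uuxxxxxxxxS ⇒ uuxxxxxxxxx   [S -> x]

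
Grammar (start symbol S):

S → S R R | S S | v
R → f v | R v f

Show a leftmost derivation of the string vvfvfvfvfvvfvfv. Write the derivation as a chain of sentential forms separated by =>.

S => SRR => SSRR => SRRSRR => SSRRSRR => vSRRSRR => vSRRRRSRR => vvRRRRSRR => vvfvRRRSRR => vvfvfvRRSRR => vvfvfvfvRSRR => vvfvfvfvfvSRR => vvfvfvfvfvvRR => vvfvfvfvfvvfvR => vvfvfvfvfvvfvfv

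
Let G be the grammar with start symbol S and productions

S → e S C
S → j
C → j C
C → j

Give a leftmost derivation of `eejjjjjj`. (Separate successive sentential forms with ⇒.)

S⇒eSC⇒eeSCC⇒eejCC⇒eejjCC⇒eejjjC⇒eejjjjC⇒eejjjjjC⇒eejjjjjj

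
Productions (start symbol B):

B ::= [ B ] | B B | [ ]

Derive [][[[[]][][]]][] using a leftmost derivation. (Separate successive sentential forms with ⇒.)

B ⇒ BB ⇒ BBB ⇒ []BB ⇒ [][B]B ⇒ [][[B]]B ⇒ [][[BB]]B ⇒ [][[BBB]]B ⇒ [][[[B]BB]]B ⇒ [][[[[]]BB]]B ⇒ [][[[[]][]B]]B ⇒ [][[[[]][][]]]B ⇒ [][[[[]][][]]][]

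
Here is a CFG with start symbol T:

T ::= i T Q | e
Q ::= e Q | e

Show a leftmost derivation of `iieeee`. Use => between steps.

T => iTQ => iiTQQ => iieQQ => iieeQ => iieeeQ => iieeee

T => iTQ   [T ::= i T Q]
iTQ => iiTQQ   [T ::= i T Q]
iiTQQ => iieQQ   [T ::= e]
iieQQ => iieeQ   [Q ::= e]
iieeQ => iieeeQ   [Q ::= e Q]
iieeeQ => iieeee   [Q ::= e]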